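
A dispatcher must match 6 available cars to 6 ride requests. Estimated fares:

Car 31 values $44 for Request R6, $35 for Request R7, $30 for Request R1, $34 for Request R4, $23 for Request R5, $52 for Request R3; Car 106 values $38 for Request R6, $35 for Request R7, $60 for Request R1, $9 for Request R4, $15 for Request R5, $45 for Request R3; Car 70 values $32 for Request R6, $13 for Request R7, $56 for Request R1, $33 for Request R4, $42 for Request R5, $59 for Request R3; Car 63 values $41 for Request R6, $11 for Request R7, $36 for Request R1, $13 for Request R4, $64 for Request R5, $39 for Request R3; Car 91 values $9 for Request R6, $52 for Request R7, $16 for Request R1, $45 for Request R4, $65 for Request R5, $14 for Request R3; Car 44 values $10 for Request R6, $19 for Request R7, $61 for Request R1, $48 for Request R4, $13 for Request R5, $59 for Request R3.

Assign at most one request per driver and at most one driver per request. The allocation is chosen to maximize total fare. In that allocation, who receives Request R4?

Car 44 receives Request R4.

Optimal: Car 31→Request R6 ($44), Car 106→Request R1 ($60), Car 70→Request R3 ($59), Car 63→Request R5 ($64), Car 91→Request R7 ($52), Car 44→Request R4 ($48) — total 44+60+59+64+52+48 = $327.
Max-entry greedy (repeatedly take the single best remaining cell) gives $277, worse by 50.
Car 44's own top request is Request R1 ($61), but forcing Car 44→Request R1 and reassigning the rest optimally gives only $308 — worse by 19.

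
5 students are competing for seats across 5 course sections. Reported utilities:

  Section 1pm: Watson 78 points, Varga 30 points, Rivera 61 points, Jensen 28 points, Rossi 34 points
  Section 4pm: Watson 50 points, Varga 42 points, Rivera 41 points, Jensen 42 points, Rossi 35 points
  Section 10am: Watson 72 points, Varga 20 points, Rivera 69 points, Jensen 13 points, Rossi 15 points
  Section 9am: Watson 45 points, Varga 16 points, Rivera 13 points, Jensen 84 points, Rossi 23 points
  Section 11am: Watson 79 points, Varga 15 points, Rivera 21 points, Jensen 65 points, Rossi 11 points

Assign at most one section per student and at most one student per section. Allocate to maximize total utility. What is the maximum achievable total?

Optimal: Watson→Section 11am (79 points), Varga→Section 4pm (42 points), Rivera→Section 10am (69 points), Jensen→Section 9am (84 points), Rossi→Section 1pm (34 points) — total 79+42+69+84+34 = 308 points.
Column-greedy (each section in turn goes to its best remaining student) gives 284 points, worse by 24.
Next-best assignment: Watson→Section 11am, Varga→Section 1pm, Rivera→Section 10am, Jensen→Section 9am, Rossi→Section 4pm = 297 points.
Swapping Jensen↔Rivera (Jensen→Section 10am 13 points, Rivera→Section 9am 13 points) loses 127.

Max total: 308 points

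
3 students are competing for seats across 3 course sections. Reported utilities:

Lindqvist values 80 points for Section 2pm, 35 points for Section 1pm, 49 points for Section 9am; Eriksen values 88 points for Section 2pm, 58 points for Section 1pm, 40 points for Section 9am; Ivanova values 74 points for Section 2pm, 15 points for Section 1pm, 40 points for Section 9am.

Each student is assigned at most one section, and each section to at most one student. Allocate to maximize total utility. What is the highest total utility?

Optimal: Lindqvist→Section 9am (49 points), Eriksen→Section 1pm (58 points), Ivanova→Section 2pm (74 points) — total 49+58+74 = 181 points.
Max-entry greedy (repeatedly take the single best remaining cell) gives 152 points, worse by 29.

Maximum total: 181 points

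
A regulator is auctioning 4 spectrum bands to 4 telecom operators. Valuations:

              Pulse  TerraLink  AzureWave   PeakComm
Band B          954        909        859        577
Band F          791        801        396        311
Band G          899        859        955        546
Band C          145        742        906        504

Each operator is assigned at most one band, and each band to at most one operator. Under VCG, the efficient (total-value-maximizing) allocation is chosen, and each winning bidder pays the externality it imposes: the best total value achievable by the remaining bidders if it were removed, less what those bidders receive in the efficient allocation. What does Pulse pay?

Pulse pays $108M.

Efficient allocation: Pulse→Band B ($954M), TerraLink→Band F ($801M), AzureWave→Band G ($955M), PeakComm→Band C ($504M); total welfare W = $3214M.
Pulse receives Band B at value $954M, so the others get W − 954 = $2260M.
Without Pulse: best allocation of the remaining 3 bidders over all 4 bands is TerraLink→Band B ($909M), AzureWave→Band G ($955M), PeakComm→Band C ($504M), total $2368M.
VCG payment = (others' best without Pulse) − (others' welfare with Pulse) = 2368 − 2260 = $108M.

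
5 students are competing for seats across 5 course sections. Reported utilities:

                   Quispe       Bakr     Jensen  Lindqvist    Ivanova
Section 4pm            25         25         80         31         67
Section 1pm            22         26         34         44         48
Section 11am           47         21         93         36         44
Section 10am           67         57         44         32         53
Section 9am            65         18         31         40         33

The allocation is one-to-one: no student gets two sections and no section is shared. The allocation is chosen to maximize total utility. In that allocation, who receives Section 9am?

Quispe receives Section 9am.

Optimal: Quispe→Section 9am (65 points), Bakr→Section 10am (57 points), Jensen→Section 11am (93 points), Lindqvist→Section 1pm (44 points), Ivanova→Section 4pm (67 points) — total 65+57+93+44+67 = 326 points.
Row-greedy (each student in turn takes its best remaining section) gives 293 points, worse by 33.
Next-best assignment: Quispe→Section 9am, Bakr→Section 10am, Jensen→Section 11am, Lindqvist→Section 4pm, Ivanova→Section 1pm = 294 points.
Quispe's own top section is Section 10am (67 points), but forcing Quispe→Section 10am and reassigning the rest optimally gives only 293 points — worse by 33.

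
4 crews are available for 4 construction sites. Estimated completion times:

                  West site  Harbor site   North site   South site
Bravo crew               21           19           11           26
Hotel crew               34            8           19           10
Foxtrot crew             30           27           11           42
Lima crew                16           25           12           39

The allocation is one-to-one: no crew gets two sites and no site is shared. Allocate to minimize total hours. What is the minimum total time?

Treat this as an assignment problem: match each crew to one site.
Optimal: Bravo crew→Harbor site (19 hours), Hotel crew→South site (10 hours), Foxtrot crew→North site (11 hours), Lima crew→West site (16 hours) — total 19+10+11+16 = 56 hours.
Column-greedy (each site in turn goes to its cheapest remaining crew) gives 77 hours, worse by 21.
Next-best assignment: Bravo crew→South site, Hotel crew→Harbor site, Foxtrot crew→North site, Lima crew→West site = 61 hours.

Min total: 56 hours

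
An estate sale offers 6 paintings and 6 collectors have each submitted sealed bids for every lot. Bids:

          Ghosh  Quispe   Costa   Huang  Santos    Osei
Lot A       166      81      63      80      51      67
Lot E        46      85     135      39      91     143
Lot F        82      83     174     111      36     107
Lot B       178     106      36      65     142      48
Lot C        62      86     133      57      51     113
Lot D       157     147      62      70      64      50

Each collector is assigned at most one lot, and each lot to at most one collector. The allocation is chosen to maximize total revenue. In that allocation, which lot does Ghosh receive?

Ghosh receives Lot A.

Optimal: Ghosh→Lot A ($166), Quispe→Lot D ($147), Costa→Lot C ($133), Huang→Lot F ($111), Santos→Lot B ($142), Osei→Lot E ($143) — total 166+147+133+111+142+143 = $842.
Column-greedy (each lot in turn goes to its best remaining collector) gives $781, worse by 61.
Next-best assignment: Ghosh→Lot A, Quispe→Lot D, Costa→Lot F, Huang→Lot C, Santos→Lot B, Osei→Lot E = $829.
Ghosh's own top lot is Lot B ($178), but forcing Ghosh→Lot B and reassigning the rest optimally gives only $783 — worse by 59.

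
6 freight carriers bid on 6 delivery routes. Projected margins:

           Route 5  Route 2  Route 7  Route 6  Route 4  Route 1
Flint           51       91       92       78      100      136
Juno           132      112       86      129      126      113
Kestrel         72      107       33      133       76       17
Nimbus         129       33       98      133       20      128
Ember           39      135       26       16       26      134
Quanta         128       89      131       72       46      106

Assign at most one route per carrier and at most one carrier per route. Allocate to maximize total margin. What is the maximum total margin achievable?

Optimal: Flint→Route 1 ($136k), Juno→Route 4 ($126k), Kestrel→Route 6 ($133k), Nimbus→Route 5 ($129k), Ember→Route 2 ($135k), Quanta→Route 7 ($131k) — total 136+126+133+129+135+131 = $790k.
Max-entry greedy (repeatedly take the single best remaining cell) gives $687k, worse by 103.
Next-best assignment: Flint→Route 4, Juno→Route 5, Kestrel→Route 6, Nimbus→Route 1, Ember→Route 2, Quanta→Route 7 = $759k.
Every other assignment is strictly worse.

Maximum total: $790k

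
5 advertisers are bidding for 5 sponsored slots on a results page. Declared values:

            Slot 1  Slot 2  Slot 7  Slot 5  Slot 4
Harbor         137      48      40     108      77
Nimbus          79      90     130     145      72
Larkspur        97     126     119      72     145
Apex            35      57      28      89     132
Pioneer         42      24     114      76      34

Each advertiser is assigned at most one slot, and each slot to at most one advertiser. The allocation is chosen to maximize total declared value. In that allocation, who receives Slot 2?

Larkspur receives Slot 2.

Optimal: Harbor→Slot 1 ($137), Nimbus→Slot 5 ($145), Larkspur→Slot 2 ($126), Apex→Slot 4 ($132), Pioneer→Slot 7 ($114) — total 137+145+126+132+114 = $654.
Max-entry greedy (repeatedly take the single best remaining cell) gives $598, worse by 56.
Next-best assignment: Harbor→Slot 1, Nimbus→Slot 7, Larkspur→Slot 2, Apex→Slot 4, Pioneer→Slot 5 = $601.
Swapping Larkspur↔Nimbus (Larkspur→Slot 5 $72, Nimbus→Slot 2 $90) loses 109.
Every other assignment is strictly worse.
Larkspur's own top slot is Slot 4 ($145), but forcing Larkspur→Slot 4 and reassigning the rest optimally gives only $598 — worse by 56.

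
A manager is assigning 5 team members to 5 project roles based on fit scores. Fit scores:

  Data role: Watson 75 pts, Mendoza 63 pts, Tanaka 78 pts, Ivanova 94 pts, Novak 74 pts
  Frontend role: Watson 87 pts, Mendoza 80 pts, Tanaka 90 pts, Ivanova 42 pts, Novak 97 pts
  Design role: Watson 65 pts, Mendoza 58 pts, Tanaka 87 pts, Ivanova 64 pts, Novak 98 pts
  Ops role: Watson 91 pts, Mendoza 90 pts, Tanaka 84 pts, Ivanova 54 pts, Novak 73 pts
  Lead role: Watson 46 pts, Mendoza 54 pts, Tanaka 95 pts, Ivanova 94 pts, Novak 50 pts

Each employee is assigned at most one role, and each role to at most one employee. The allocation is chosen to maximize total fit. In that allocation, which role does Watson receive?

Watson receives Frontend role.

Optimal: Watson→Frontend role (87 pts), Mendoza→Ops role (90 pts), Tanaka→Lead role (95 pts), Ivanova→Data role (94 pts), Novak→Design role (98 pts) — total 87+90+95+94+98 = 464 pts.
Column-greedy (each role in turn goes to its best remaining employee) gives 423 pts, worse by 41.
Next-best assignment: Watson→Ops role, Mendoza→Frontend role, Tanaka→Lead role, Ivanova→Data role, Novak→Design role = 458 pts.
Watson's own top role is Ops role (91 pts), but forcing Watson→Ops role and reassigning the rest optimally gives only 458 pts — worse by 6.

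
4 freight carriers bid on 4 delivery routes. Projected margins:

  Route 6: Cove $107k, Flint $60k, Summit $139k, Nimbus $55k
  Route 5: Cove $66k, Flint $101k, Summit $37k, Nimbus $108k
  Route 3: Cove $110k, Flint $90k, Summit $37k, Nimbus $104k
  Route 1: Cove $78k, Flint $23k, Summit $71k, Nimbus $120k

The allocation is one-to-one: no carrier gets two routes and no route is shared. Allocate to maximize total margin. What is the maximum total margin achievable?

Maximum total: $470k

This is a one-to-one assignment (maximum-weight bipartite matching).
Optimal: Cove→Route 3 ($110k), Flint→Route 5 ($101k), Summit→Route 6 ($139k), Nimbus→Route 1 ($120k) — total 110+101+139+120 = $470k.
Column-greedy (each route in turn goes to its best remaining carrier) gives $380k, worse by 90.
Checked against all permutations: $470k is optimal.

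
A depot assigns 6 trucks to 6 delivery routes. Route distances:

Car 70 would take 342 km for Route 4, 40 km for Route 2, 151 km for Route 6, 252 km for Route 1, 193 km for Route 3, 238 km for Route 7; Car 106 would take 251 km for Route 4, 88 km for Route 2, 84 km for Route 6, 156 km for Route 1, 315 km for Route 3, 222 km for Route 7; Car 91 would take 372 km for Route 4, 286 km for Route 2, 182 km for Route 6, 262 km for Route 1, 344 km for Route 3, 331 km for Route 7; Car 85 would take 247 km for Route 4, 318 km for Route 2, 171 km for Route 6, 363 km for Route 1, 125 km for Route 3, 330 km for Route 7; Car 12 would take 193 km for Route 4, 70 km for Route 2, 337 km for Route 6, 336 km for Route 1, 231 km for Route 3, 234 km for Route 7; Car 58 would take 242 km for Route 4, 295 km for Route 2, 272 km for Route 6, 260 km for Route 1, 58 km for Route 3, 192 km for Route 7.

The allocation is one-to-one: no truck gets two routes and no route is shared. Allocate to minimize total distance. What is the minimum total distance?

Minimum total: 888 km

Optimal: Car 70→Route 2 (40 km), Car 106→Route 1 (156 km), Car 91→Route 6 (182 km), Car 85→Route 3 (125 km), Car 12→Route 4 (193 km), Car 58→Route 7 (192 km) — total 40+156+182+125+193+192 = 888 km.
Min-entry greedy (repeatedly take the single cheapest remaining cell) gives 967 km, worse by 79.
Swapping Car 12↔Car 85 (Car 12→Route 3 231 km, Car 85→Route 4 247 km) adds 160.
Checked against all permutations: 888 km is optimal.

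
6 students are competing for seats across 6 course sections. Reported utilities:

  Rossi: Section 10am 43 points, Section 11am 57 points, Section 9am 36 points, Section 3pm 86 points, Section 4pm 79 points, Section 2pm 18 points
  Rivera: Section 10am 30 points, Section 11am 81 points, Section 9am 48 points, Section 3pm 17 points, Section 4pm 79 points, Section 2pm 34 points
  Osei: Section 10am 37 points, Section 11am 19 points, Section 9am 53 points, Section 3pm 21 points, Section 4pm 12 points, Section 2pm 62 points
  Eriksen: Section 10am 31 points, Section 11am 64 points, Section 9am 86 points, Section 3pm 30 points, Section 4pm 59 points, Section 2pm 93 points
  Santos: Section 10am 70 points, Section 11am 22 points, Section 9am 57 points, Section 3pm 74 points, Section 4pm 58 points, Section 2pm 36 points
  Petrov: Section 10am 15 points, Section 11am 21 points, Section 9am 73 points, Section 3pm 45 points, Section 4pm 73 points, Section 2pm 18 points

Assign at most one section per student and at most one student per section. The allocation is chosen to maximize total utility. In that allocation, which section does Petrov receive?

Petrov receives Section 4pm.

Optimal: Rossi→Section 3pm (86 points), Rivera→Section 11am (81 points), Osei→Section 2pm (62 points), Eriksen→Section 9am (86 points), Santos→Section 10am (70 points), Petrov→Section 4pm (73 points) — total 86+81+62+86+70+73 = 458 points.
Max-entry greedy (repeatedly take the single best remaining cell) gives 415 points, worse by 43.
Petrov's own top section is Section 9am (73 points), but forcing Petrov→Section 9am and reassigning the rest optimally gives only 437 points — worse by 21.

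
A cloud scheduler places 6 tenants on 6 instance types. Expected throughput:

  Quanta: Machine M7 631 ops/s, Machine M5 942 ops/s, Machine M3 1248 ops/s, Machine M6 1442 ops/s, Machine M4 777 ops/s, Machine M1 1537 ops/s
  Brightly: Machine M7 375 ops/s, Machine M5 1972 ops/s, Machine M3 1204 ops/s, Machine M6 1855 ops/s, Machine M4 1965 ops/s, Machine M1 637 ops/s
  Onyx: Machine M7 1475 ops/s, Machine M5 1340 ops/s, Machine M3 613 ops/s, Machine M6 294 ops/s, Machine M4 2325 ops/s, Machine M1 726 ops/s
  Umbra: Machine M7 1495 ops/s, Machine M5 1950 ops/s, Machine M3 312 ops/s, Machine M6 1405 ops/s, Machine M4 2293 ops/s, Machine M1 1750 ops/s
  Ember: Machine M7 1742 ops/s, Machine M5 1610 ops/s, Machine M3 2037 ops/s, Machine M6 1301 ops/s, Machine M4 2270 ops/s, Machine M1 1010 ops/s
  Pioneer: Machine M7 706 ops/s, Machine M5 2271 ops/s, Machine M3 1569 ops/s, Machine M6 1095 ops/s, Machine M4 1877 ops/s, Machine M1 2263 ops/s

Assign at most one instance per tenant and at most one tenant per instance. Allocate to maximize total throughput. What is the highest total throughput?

Optimal: Quanta→Machine M6 (1442 ops/s), Brightly→Machine M5 (1972 ops/s), Onyx→Machine M4 (2325 ops/s), Umbra→Machine M7 (1495 ops/s), Ember→Machine M3 (2037 ops/s), Pioneer→Machine M1 (2263 ops/s) — total 1442+1972+2325+1495+2037+2263 = 11534 ops/s.
Next-best assignment: Quanta→Machine M1, Brightly→Machine M6, Onyx→Machine M4, Umbra→Machine M7, Ember→Machine M3, Pioneer→Machine M5 = 11520 ops/s.

Max total: 11534 ops/s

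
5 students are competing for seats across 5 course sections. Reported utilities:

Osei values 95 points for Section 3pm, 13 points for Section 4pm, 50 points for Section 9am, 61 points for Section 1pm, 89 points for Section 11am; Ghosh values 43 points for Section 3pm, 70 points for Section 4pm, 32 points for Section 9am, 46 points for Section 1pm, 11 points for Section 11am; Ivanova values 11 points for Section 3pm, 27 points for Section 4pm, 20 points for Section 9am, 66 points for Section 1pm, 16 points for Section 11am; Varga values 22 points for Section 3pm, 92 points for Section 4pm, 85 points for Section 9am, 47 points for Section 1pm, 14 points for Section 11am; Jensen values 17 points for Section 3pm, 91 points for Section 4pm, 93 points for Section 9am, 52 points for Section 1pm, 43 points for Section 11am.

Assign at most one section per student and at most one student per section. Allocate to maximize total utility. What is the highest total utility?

This is the linear assignment problem.
Optimal: Osei→Section 11am (89 points), Ghosh→Section 3pm (43 points), Ivanova→Section 1pm (66 points), Varga→Section 4pm (92 points), Jensen→Section 9am (93 points) — total 89+43+66+92+93 = 383 points.
Next-best assignment: Osei→Section 11am, Ghosh→Section 3pm, Ivanova→Section 1pm, Varga→Section 9am, Jensen→Section 4pm = 374 points.
Swapping Varga↔Ivanova (Varga→Section 1pm 47 points, Ivanova→Section 4pm 27 points) loses 84.

Maximum total: 383 points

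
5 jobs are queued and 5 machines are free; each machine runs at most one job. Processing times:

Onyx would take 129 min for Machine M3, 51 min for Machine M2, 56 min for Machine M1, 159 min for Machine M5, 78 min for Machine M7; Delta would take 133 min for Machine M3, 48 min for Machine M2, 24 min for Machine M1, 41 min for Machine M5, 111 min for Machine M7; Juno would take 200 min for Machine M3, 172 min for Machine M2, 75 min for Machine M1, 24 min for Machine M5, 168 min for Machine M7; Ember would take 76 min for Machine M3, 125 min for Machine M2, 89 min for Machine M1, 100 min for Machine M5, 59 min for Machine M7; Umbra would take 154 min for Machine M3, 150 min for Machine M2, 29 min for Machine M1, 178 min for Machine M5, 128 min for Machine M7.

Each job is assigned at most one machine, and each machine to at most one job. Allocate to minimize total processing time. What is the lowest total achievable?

Min total: 255 min

This is the linear assignment problem.
Optimal: Onyx→Machine M7 (78 min), Delta→Machine M2 (48 min), Juno→Machine M5 (24 min), Ember→Machine M3 (76 min), Umbra→Machine M1 (29 min) — total 78+48+24+76+29 = 255 min.
Swapping Juno↔Onyx (Juno→Machine M7 168 min, Onyx→Machine M5 159 min) adds 225.
Every other assignment is strictly worse.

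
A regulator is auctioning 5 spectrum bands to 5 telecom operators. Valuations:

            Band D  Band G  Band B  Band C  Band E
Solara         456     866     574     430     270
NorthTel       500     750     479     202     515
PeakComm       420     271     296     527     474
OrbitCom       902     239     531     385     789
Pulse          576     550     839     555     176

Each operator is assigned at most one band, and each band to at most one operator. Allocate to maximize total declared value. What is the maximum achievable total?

This is the linear assignment problem.
Optimal: Solara→Band G ($866M), NorthTel→Band E ($515M), PeakComm→Band C ($527M), OrbitCom→Band D ($902M), Pulse→Band B ($839M) — total 866+515+527+902+839 = $3649M.
Next-best assignment: Solara→Band G, NorthTel→Band D, PeakComm→Band C, OrbitCom→Band E, Pulse→Band B = $3521M.
Every other assignment is strictly worse.

Max total: $3649M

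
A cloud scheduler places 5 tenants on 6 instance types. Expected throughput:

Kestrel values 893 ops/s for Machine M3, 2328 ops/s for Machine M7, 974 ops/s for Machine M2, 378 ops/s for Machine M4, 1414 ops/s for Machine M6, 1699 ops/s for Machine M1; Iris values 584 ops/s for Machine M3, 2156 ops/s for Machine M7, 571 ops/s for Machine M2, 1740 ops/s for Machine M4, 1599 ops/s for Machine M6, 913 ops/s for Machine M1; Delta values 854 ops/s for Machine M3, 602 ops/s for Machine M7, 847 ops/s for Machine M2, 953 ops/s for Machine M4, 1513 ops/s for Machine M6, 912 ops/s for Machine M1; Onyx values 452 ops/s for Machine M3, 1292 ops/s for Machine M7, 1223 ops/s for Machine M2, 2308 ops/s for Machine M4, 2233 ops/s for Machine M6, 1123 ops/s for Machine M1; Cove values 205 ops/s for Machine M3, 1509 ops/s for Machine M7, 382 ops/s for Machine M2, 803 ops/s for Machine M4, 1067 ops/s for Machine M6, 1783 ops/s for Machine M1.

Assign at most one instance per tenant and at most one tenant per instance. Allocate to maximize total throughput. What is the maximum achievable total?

Optimal: Kestrel→Machine M7 (2328 ops/s), Iris→Machine M4 (1740 ops/s), Delta→Machine M3 (854 ops/s), Onyx→Machine M6 (2233 ops/s), Cove→Machine M1 (1783 ops/s) — total 2328+1740+854+2233+1783 = 8938 ops/s.
Column-greedy (each instance in turn goes to its best remaining tenant) gives 6292 ops/s, worse by 2646.

Max total: 8938 ops/s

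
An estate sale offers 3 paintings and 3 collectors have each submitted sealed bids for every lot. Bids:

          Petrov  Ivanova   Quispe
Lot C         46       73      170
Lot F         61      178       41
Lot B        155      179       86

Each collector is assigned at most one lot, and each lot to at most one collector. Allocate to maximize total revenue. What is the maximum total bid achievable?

Maximum total: $503

Optimal: Petrov→Lot B ($155), Ivanova→Lot F ($178), Quispe→Lot C ($170) — total 155+178+170 = $503.
Max-entry greedy (repeatedly take the single best remaining cell) gives $410, worse by 93.
Next-best assignment: Petrov→Lot F, Ivanova→Lot B, Quispe→Lot C = $410.
Swapping Ivanova↔Petrov (Ivanova→Lot B $179, Petrov→Lot F $61) loses 93.
Every other assignment is strictly worse.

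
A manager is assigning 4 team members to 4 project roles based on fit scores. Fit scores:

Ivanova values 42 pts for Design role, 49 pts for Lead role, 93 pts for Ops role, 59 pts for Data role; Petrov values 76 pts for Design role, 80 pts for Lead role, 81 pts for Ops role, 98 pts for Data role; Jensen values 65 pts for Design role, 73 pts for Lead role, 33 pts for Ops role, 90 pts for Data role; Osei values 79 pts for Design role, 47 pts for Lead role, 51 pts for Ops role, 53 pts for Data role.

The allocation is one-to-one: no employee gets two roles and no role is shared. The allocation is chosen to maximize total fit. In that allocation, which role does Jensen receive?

Optimal: Ivanova→Ops role (93 pts), Petrov→Data role (98 pts), Jensen→Lead role (73 pts), Osei→Design role (79 pts) — total 93+98+73+79 = 343 pts.
Column-greedy (each role in turn goes to its best remaining employee) gives 342 pts, worse by 1.
Next-best assignment: Ivanova→Ops role, Petrov→Lead role, Jensen→Data role, Osei→Design role = 342 pts.
Jensen's own top role is Data role (90 pts), but forcing Jensen→Data role and reassigning the rest optimally gives only 342 pts — worse by 1.

Jensen receives Lead role.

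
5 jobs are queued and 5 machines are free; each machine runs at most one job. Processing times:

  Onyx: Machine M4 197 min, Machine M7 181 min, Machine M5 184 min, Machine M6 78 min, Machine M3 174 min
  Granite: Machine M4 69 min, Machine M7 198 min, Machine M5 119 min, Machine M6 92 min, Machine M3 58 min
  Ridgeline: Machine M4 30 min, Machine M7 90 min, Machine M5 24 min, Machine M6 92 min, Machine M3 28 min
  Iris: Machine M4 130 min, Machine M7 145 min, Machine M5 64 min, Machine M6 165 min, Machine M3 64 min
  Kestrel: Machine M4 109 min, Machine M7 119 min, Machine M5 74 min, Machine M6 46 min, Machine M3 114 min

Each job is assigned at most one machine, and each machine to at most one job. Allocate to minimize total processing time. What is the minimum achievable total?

Optimal: Onyx→Machine M6 (78 min), Granite→Machine M3 (58 min), Ridgeline→Machine M4 (30 min), Iris→Machine M5 (64 min), Kestrel→Machine M7 (119 min) — total 78+58+30+64+119 = 349 min.
Min-entry greedy (repeatedly take the single cheapest remaining cell) gives 439 min, worse by 90.
Next-best assignment: Onyx→Machine M6, Granite→Machine M4, Ridgeline→Machine M5, Iris→Machine M3, Kestrel→Machine M7 = 354 min.
No other one-to-one assignment undercuts 349 min.

Minimum total: 349 min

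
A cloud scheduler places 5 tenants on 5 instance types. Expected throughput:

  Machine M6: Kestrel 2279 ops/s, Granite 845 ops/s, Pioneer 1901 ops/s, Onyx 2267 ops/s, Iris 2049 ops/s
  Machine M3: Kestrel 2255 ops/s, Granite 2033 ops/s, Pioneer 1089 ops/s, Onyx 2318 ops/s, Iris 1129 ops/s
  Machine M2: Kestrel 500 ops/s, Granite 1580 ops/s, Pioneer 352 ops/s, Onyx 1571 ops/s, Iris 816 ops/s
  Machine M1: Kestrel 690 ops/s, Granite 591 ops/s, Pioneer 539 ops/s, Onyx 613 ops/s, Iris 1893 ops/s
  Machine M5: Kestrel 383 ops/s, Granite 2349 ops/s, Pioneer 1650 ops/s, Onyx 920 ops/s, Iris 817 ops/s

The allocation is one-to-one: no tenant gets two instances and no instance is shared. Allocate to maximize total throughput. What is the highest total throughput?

Maximum total: 9969 ops/s

This is a one-to-one assignment (maximum-weight bipartite matching).
Optimal: Kestrel→Machine M3 (2255 ops/s), Granite→Machine M5 (2349 ops/s), Pioneer→Machine M6 (1901 ops/s), Onyx→Machine M2 (1571 ops/s), Iris→Machine M1 (1893 ops/s) — total 2255+2349+1901+1571+1893 = 9969 ops/s.
Max-entry greedy (repeatedly take the single best remaining cell) gives 9191 ops/s, worse by 778.
Next-best assignment: Kestrel→Machine M6, Granite→Machine M2, Pioneer→Machine M5, Onyx→Machine M3, Iris→Machine M1 = 9720 ops/s.
Checked against all permutations: 9969 ops/s is optimal.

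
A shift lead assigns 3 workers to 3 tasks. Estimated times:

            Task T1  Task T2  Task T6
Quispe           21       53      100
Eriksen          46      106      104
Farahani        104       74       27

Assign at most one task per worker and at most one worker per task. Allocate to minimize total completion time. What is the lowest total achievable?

Min total: 126 min

This is a one-to-one assignment (minimum-cost bipartite matching).
Optimal: Quispe→Task T2 (53 min), Eriksen→Task T1 (46 min), Farahani→Task T6 (27 min) — total 53+46+27 = 126 min.
Swapping Eriksen↔Farahani (Eriksen→Task T6 104 min, Farahani→Task T1 104 min) adds 135.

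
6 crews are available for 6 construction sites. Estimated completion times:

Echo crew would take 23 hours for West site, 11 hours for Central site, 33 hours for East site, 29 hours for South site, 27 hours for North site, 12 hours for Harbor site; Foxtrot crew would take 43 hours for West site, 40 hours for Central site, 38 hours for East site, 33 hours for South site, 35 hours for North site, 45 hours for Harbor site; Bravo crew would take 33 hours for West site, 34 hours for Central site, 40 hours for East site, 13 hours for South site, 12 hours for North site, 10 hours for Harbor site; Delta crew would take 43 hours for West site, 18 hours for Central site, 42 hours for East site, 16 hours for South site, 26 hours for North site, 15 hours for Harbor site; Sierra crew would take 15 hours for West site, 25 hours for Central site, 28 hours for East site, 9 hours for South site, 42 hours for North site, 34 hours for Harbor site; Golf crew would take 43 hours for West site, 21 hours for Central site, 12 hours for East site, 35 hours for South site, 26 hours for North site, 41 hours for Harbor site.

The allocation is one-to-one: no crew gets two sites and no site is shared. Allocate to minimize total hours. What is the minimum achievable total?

Optimal: Echo crew→Central site (11 hours), Foxtrot crew→South site (33 hours), Bravo crew→North site (12 hours), Delta crew→Harbor site (15 hours), Sierra crew→West site (15 hours), Golf crew→East site (12 hours) — total 11+33+12+15+15+12 = 98 hours.
Min-entry greedy (repeatedly take the single cheapest remaining cell) gives 111 hours, worse by 13.
Swapping Foxtrot crew↔Echo crew (Foxtrot crew→Central site 40 hours, Echo crew→South site 29 hours) adds 25.
Every other assignment is strictly worse.

Min total: 98 hours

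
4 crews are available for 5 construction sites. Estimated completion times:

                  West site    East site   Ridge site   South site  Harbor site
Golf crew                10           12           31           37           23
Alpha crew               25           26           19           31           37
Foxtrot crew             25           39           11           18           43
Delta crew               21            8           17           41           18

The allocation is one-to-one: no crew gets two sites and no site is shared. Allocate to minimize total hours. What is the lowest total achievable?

This is the linear assignment problem.
Optimal: Golf crew→West site (10 hours), Alpha crew→Ridge site (19 hours), Foxtrot crew→South site (18 hours), Delta crew→East site (8 hours) — total 10+19+18+8 = 55 hours.
Column-greedy (each site in turn goes to its cheapest remaining crew) gives 60 hours, worse by 5.
Swapping Golf crew↔Alpha crew (Golf crew→Ridge site 31 hours, Alpha crew→West site 25 hours) adds 27.

Min total: 55 hours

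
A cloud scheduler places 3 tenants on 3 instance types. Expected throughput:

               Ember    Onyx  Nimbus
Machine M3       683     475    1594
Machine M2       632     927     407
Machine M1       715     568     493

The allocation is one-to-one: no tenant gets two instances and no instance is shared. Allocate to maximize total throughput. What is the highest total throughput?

Treat this as an assignment problem: match each tenant to one instance.
Optimal: Ember→Machine M1 (715 ops/s), Onyx→Machine M2 (927 ops/s), Nimbus→Machine M3 (1594 ops/s) — total 715+927+1594 = 3236 ops/s.
No other one-to-one assignment exceeds 3236 ops/s.

Maximum total: 3236 ops/s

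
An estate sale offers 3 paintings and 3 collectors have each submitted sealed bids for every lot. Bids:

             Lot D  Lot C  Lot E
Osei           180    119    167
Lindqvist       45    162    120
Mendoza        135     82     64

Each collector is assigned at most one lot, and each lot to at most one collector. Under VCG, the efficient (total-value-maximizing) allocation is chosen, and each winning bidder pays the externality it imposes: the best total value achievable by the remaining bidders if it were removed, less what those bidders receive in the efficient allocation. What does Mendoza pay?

Mendoza pays $13.

Efficient allocation: Osei→Lot E ($167), Lindqvist→Lot C ($162), Mendoza→Lot D ($135); total welfare W = $464.
Mendoza receives Lot D at value $135, so the others get W − 135 = $329.
Without Mendoza: best allocation of the remaining 2 bidders over all 3 lots is Osei→Lot D ($180), Lindqvist→Lot C ($162), total $342.
VCG payment = (others' best without Mendoza) − (others' welfare with Mendoza) = 342 − 329 = $13.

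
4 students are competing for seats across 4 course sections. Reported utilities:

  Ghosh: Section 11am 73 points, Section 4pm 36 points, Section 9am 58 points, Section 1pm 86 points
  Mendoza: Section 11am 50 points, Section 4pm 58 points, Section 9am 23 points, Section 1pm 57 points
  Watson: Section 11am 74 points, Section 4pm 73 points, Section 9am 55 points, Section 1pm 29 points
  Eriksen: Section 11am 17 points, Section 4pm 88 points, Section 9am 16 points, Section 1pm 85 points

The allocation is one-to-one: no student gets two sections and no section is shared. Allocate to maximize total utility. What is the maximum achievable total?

This is the linear assignment problem.
Optimal: Ghosh→Section 1pm (86 points), Mendoza→Section 11am (50 points), Watson→Section 9am (55 points), Eriksen→Section 4pm (88 points) — total 86+50+55+88 = 279 points.
Max-entry greedy (repeatedly take the single best remaining cell) gives 271 points, worse by 8.
Next-best assignment: Ghosh→Section 9am, Mendoza→Section 1pm, Watson→Section 11am, Eriksen→Section 4pm = 277 points.
No other one-to-one assignment exceeds 279 points.

Maximum total: 279 points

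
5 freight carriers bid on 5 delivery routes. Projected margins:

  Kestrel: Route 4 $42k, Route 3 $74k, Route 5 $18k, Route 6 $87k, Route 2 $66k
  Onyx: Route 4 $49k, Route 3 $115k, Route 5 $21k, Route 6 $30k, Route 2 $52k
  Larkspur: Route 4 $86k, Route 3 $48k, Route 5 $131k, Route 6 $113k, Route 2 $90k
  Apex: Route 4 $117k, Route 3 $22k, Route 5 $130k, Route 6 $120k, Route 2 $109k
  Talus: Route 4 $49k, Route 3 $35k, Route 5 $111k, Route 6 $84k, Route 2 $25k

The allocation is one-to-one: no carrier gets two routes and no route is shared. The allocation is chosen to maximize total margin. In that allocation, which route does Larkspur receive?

Optimal: Kestrel→Route 2 ($66k), Onyx→Route 3 ($115k), Larkspur→Route 6 ($113k), Apex→Route 4 ($117k), Talus→Route 5 ($111k) — total 66+115+113+117+111 = $522k.
Max-entry greedy (repeatedly take the single best remaining cell) gives $481k, worse by 41.
Next-best assignment: Kestrel→Route 6, Onyx→Route 3, Larkspur→Route 2, Apex→Route 4, Talus→Route 5 = $520k.
Every other assignment is strictly worse.
Larkspur's own top route is Route 5 ($131k), but forcing Larkspur→Route 5 and reassigning the rest optimally gives only $513k — worse by 9.

Larkspur receives Route 6.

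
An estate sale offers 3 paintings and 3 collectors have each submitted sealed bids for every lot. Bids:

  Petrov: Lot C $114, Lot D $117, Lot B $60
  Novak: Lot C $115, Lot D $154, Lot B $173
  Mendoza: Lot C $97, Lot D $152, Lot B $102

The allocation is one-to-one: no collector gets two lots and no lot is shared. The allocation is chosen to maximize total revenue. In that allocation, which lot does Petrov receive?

Optimal: Petrov→Lot C ($114), Novak→Lot B ($173), Mendoza→Lot D ($152) — total 114+173+152 = $439.
Row-greedy (each collector in turn takes its best remaining lot) gives $387, worse by 52.
Next-best assignment: Petrov→Lot D, Novak→Lot B, Mendoza→Lot C = $387.
Swapping Mendoza↔Petrov (Mendoza→Lot C $97, Petrov→Lot D $117) loses 52.
Checked against all permutations: $439 is optimal.
Petrov's own top lot is Lot D ($117), but forcing Petrov→Lot D and reassigning the rest optimally gives only $387 — worse by 52.

Petrov receives Lot C.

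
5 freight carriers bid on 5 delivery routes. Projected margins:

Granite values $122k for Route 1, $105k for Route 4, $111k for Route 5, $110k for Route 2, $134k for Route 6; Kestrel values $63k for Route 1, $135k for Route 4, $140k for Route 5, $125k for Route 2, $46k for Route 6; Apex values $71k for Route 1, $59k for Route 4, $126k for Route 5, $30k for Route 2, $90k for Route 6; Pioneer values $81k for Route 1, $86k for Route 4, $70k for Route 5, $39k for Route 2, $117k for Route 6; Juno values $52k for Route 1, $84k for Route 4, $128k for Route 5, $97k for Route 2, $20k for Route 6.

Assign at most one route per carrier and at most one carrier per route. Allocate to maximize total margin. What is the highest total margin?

Treat this as an assignment problem: match each carrier to one route.
Optimal: Granite→Route 1 ($122k), Kestrel→Route 4 ($135k), Apex→Route 5 ($126k), Pioneer→Route 6 ($117k), Juno→Route 2 ($97k) — total 122+135+126+117+97 = $597k.
Row-greedy (each carrier in turn takes its best remaining route) gives $528k, worse by 69.
Next-best assignment: Granite→Route 1, Kestrel→Route 2, Apex→Route 5, Pioneer→Route 6, Juno→Route 4 = $574k.
Swapping Apex↔Juno (Apex→Route 2 $30k, Juno→Route 5 $128k) loses 65.

Maximum total: $597k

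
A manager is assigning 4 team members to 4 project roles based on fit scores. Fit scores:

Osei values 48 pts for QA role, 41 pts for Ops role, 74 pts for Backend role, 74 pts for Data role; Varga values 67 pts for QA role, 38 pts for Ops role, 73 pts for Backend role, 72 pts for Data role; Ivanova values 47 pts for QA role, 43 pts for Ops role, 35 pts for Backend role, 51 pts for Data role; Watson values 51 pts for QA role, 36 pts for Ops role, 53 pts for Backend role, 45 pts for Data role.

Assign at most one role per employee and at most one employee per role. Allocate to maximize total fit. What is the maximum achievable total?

Maximum total: 241 pts

Optimal: Osei→Data role (74 pts), Varga→Backend role (73 pts), Ivanova→Ops role (43 pts), Watson→QA role (51 pts) — total 74+73+43+51 = 241 pts.
Max-entry greedy (repeatedly take the single best remaining cell) gives 240 pts, worse by 1.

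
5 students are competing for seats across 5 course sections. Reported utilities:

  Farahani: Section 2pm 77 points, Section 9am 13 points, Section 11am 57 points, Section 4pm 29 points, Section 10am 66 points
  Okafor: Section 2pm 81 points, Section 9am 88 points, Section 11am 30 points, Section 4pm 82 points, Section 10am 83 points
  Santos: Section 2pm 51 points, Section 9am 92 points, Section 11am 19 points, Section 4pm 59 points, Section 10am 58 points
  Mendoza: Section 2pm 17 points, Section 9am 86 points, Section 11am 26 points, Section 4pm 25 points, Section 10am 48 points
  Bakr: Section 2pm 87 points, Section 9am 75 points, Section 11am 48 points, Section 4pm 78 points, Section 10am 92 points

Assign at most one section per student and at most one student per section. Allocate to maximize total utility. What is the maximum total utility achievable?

Max total: 375 points

Optimal: Farahani→Section 11am (57 points), Okafor→Section 2pm (81 points), Santos→Section 4pm (59 points), Mendoza→Section 9am (86 points), Bakr→Section 10am (92 points) — total 57+81+59+86+92 = 375 points.
Next-best assignment: Farahani→Section 11am, Okafor→Section 10am, Santos→Section 4pm, Mendoza→Section 9am, Bakr→Section 2pm = 372 points.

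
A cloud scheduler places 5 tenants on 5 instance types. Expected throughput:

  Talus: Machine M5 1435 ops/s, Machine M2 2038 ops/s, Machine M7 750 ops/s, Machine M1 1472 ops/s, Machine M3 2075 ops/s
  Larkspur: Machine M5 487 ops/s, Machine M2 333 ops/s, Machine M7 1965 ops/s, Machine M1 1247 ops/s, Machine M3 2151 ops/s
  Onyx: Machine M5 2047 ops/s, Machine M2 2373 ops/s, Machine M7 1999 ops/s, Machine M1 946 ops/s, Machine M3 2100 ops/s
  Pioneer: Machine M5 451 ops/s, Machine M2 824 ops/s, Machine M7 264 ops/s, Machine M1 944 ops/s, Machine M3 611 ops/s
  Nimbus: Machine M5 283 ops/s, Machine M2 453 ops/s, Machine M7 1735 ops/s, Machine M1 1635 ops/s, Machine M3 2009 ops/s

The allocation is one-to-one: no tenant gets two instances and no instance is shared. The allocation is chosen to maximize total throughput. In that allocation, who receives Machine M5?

Onyx receives Machine M5.

Optimal: Talus→Machine M2 (2038 ops/s), Larkspur→Machine M7 (1965 ops/s), Onyx→Machine M5 (2047 ops/s), Pioneer→Machine M1 (944 ops/s), Nimbus→Machine M3 (2009 ops/s) — total 2038+1965+2047+944+2009 = 9003 ops/s.
Max-entry greedy (repeatedly take the single best remaining cell) gives 8182 ops/s, worse by 821.
Every other assignment is strictly worse.
Onyx's own top instance is Machine M2 (2373 ops/s), but forcing Onyx→Machine M2 and reassigning the rest optimally gives only 8726 ops/s — worse by 277.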